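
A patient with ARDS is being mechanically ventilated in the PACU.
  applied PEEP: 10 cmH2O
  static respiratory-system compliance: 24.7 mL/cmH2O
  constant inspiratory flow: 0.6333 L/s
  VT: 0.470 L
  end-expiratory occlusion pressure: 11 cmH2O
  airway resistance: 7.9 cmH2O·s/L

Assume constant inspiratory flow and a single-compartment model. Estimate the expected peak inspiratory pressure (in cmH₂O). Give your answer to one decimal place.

Total PEEP = 11 cmH2O (set 10 + intrinsic 1); this is the baseline alveolar pressure.
Equation of motion (constant flow): PIP = Vt/C + R·V̇ + PEEP.
PIP = 470/24.7 + 7.9×0.6333 + 11 = 19.028 + 5.003 + 11 = 35.031 cmH2O.

35.0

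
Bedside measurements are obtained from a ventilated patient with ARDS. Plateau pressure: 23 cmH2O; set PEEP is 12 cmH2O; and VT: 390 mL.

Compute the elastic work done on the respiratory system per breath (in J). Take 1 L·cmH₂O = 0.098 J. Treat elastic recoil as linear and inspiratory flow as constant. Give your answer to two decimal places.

0.21

Elastic work ≈ ½ × (Pplat − PEEP) × Vt = 0.5 × (23 − 12) × 0.390 L = 0.5 × 11.0 × 0.390 = 2.145 L·cmH2O.
× 0.098 J/(L·cmH2O) → 0.2102 J.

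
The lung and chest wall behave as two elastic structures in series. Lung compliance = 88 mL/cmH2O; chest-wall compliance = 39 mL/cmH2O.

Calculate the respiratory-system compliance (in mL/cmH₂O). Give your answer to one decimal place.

Lung and chest wall are elastances in series: 1/Crs = 1/CL + 1/Ccw.
1/Crs = 1/88 + 1/39 = 0.037.
Crs = 27.027 mL/cmH2O.

27.0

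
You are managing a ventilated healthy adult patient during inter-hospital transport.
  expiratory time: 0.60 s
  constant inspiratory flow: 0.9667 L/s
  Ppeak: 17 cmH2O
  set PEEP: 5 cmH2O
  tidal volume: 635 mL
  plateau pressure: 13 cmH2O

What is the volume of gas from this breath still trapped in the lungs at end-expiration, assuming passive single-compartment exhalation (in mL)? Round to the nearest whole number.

R = (PIP − Pplat)/V̇ = (17 − 13) / 0.9667 = 4.0/0.9667 = 4.138 cmH2O·s/L.
C = Vt/(Pplat − PEEP) = 635.0 / (13 − 5) = 635.0/8.0 = 79.375 mL/cmH2O.
τ = R × C = 4.138 × 0.07938 L/cmH2O = 0.3285 s.
Fraction remaining = e^(−Te/τ) = e^(−0.60/0.3285) = 0.161.
Trapped volume = 635.0 × 0.161 = 102.24 mL.

102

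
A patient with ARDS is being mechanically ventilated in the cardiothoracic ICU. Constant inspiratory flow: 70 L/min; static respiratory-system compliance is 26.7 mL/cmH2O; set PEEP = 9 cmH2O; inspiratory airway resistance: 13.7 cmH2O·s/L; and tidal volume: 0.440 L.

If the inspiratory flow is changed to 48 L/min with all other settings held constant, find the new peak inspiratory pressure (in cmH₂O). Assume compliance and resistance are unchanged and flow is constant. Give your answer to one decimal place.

Flow: 70 L/min ÷ 60 = 1.1667 L/s.
New flow: 48 L/min ÷ 60 = 0.8 L/s.
PIP = Vt/C + R·V̇ + PEEP (constant-flow equation of motion).
Only the resistive term changes: ΔPIP = R × ΔV̇ = 13.7 × (0.8 − 1.1667) = 13.7 × -0.3667 = -5.024 cmH2O.
Original PIP = 440/26.7 + 13.7×1.1667 + 9 = 41.463 cmH2O; new PIP = 41.463 + (-5.024) = 36.439 cmH2O.

36.4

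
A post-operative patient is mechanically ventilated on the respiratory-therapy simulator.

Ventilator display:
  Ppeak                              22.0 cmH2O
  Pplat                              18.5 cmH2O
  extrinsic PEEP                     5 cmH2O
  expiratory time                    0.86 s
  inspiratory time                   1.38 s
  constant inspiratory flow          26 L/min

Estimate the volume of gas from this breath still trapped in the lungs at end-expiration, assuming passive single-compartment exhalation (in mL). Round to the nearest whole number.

54

Flow: 26 L/min ÷ 60 = 0.4333 L/s.
Vt = flow × Ti = 0.4333 L/s × 1.38 s × 1000 mL/L = 597.95 mL.
R = (PIP − Pplat)/V̇ = (22.0 − 18.5) / 0.4333 = 3.5/0.4333 = 8.078 cmH2O·s/L.
C = Vt/(Pplat − PEEP) = 597.95 / (18.5 − 5) = 597.95/13.5 = 44.293 mL/cmH2O.
τ = R × C = 8.078 × 0.04429 L/cmH2O = 0.3578 s.
Fraction remaining = e^(−Te/τ) = e^(−0.86/0.3578) = 0.09039.
Trapped volume = 597.95 × 0.09039 = 54.049 mL.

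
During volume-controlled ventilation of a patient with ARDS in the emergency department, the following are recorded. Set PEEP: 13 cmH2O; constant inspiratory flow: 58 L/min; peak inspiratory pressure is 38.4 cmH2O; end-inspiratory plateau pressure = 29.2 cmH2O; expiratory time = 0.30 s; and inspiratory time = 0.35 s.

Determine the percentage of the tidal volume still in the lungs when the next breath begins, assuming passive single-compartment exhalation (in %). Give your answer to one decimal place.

22.1

Flow: 58 L/min ÷ 60 = 0.9667 L/s.
Vt = flow × Ti = 0.9667 L/s × 0.35 s × 1000 mL/L = 338.35 mL.
R = (PIP − Pplat)/V̇ = (38.4 − 29.2) / 0.9667 = 9.2/0.9667 = 9.517 cmH2O·s/L.
C = Vt/(Pplat − PEEP) = 338.35 / (29.2 − 13) = 338.35/16.2 = 20.886 mL/cmH2O.
τ = R × C = 9.517 × 0.02089 L/cmH2O = 0.1988 s.
Fraction remaining at end-expiration = e^(−Te/τ) = e^(−0.30/0.1988) = 0.2211 → 22.11%.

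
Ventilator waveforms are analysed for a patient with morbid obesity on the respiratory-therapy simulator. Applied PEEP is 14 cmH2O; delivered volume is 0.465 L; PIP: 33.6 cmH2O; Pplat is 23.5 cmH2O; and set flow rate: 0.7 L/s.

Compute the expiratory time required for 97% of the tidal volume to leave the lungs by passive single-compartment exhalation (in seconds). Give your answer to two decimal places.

2.48

R = (PIP − Pplat)/V̇ = (33.6 − 23.5) / 0.7 = 10.1/0.7 = 14.429 cmH2O·s/L.
C = Vt/(Pplat − PEEP) = 465.0 / (23.5 − 14) = 465.0/9.5 = 48.947 mL/cmH2O.
τ = R × C = 14.429 × 0.04895 L/cmH2O = 0.7063 s.
t = −τ·ln(1 − 0.97) = −0.7063·ln(0.03) = 2.477 s.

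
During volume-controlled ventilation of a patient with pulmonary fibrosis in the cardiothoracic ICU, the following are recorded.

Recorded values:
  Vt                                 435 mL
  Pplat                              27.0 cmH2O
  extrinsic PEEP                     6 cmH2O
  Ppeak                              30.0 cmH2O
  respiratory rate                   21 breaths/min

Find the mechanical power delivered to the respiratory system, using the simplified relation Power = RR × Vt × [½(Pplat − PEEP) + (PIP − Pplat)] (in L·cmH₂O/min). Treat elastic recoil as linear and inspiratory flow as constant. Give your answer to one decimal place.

123.3

Per-breath work = Vt × [½(Pplat−PEEP) + (PIP−Pplat)] = 0.435 × [0.5×21.0 + 3.0] = 0.435 × 13.5 = 5.873 L·cmH2O.
Power = 21 × 5.873 = 123.33 L·cmH2O/min.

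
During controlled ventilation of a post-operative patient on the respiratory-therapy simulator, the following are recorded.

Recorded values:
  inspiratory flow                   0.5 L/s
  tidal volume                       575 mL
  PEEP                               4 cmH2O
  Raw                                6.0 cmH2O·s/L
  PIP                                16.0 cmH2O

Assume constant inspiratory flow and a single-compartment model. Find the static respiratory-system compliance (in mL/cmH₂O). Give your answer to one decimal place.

Equation of motion (constant flow): PIP = Vt/C + R·V̇ + PEEP.
Vt/C = PIP − R·V̇ − PEEP = 16.0 − 6.0×0.5 − 4 = 16.0 − 3.0 − 4 = 9.0 cmH2O.
C = Vt / 9.0 = 575 / 9.0 = 63.889 mL/cmH2O.

63.9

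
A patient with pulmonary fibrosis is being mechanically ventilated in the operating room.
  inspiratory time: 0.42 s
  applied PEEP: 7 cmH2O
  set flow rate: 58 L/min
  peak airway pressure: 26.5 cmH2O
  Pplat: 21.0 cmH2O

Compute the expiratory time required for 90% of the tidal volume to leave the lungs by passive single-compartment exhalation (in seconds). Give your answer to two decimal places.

0.38

Flow: 58 L/min ÷ 60 = 0.9667 L/s.
Vt = flow × Ti = 0.9667 L/s × 0.42 s × 1000 mL/L = 406.01 mL.
R = (PIP − Pplat)/V̇ = (26.5 − 21.0) / 0.9667 = 5.5/0.9667 = 5.689 cmH2O·s/L.
C = Vt/(Pplat − PEEP) = 406.01 / (21.0 − 7) = 406.01/14.0 = 29.001 mL/cmH2O.
τ = R × C = 5.689 × 0.029 L/cmH2O = 0.165 s.
t = −τ·ln(1 − 0.90) = −0.165·ln(0.1) = 0.3799 s.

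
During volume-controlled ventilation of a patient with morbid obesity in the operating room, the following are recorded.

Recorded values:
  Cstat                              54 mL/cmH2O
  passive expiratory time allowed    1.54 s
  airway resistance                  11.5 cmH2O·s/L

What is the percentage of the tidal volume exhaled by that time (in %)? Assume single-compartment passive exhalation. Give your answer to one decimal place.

τ = R × C = 11.5 × 54 mL/cmH2O = 11.5 × 0.054 L/cmH2O = 0.621 s.
Passive exhalation: V(t)/V₀ = e^(−t/τ) = e^(−1.54/0.621) = 0.08375.
Fraction exhaled = 1 − 0.08375 = 0.9163 → 91.63%.

91.6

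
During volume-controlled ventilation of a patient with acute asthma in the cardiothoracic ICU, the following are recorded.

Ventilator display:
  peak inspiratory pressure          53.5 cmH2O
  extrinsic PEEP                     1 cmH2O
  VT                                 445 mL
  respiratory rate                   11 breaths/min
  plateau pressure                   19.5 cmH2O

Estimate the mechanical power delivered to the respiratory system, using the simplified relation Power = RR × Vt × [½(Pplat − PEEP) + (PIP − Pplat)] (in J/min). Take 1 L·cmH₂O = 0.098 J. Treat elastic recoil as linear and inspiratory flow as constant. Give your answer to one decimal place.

Per-breath work = Vt × [½(Pplat−PEEP) + (PIP−Pplat)] = 0.445 × [0.5×18.5 + 34.0] = 0.445 × 43.25 = 19.246 L·cmH2O.
Power = 11 × 19.246 = 211.71 L·cmH2O/min.
× 0.098 J/(L·cmH2O) → 20.748 J/min.

20.7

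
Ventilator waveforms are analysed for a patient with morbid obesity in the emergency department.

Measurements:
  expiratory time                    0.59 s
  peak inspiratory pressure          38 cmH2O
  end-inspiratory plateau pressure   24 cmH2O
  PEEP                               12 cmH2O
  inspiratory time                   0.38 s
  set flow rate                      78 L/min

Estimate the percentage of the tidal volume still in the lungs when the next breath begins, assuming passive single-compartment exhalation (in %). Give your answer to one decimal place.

Flow: 78 L/min ÷ 60 = 1.3 L/s.
Vt = flow × Ti = 1.3 L/s × 0.38 s × 1000 mL/L = 494.0 mL.
R = (PIP − Pplat)/V̇ = (38 − 24) / 1.3 = 14.0/1.3 = 10.769 cmH2O·s/L.
C = Vt/(Pplat − PEEP) = 494.0 / (24 − 12) = 494.0/12.0 = 41.167 mL/cmH2O.
τ = R × C = 10.769 × 0.04117 L/cmH2O = 0.4434 s.
Fraction remaining at end-expiration = e^(−Te/τ) = e^(−0.59/0.4434) = 0.2643 → 26.43%.

26.4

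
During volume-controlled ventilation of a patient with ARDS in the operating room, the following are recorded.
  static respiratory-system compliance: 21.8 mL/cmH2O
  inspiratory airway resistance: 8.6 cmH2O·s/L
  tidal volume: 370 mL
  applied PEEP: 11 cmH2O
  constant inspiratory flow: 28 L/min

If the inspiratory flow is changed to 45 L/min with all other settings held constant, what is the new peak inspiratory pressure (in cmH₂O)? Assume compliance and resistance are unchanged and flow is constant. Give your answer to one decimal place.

34.4

Flow: 28 L/min ÷ 60 = 0.4667 L/s.
New flow: 45 L/min ÷ 60 = 0.75 L/s.
PIP = Vt/C + R·V̇ + PEEP (constant-flow equation of motion).
Only the resistive term changes: ΔPIP = R × ΔV̇ = 8.6 × (0.75 − 0.4667) = 8.6 × 0.2833 = 2.436 cmH2O.
Original PIP = 370/21.8 + 8.6×0.4667 + 11 = 31.986 cmH2O; new PIP = 31.986 + (2.436) = 34.422 cmH2O.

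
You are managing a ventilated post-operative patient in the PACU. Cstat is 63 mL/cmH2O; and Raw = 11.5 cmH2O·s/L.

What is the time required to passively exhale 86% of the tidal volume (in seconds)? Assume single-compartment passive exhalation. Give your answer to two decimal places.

τ = R × C = 11.5 × 63 mL/cmH2O = 11.5 × 0.063 L/cmH2O = 0.7245 s.
Exhaled fraction f = 1 − e^(−t/τ) → t = −τ·ln(1 − f) = −0.7245·ln(0.14) = 1.424 s.

1.42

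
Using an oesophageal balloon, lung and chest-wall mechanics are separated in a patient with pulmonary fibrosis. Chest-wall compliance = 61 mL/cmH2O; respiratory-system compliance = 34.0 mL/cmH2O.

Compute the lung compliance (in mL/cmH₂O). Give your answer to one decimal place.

1/CL = 1/Crs − 1/Ccw.
1/CL = 1/34.0 − 1/61 = 0.01302.
CL = 76.805 mL/cmH2O.

76.8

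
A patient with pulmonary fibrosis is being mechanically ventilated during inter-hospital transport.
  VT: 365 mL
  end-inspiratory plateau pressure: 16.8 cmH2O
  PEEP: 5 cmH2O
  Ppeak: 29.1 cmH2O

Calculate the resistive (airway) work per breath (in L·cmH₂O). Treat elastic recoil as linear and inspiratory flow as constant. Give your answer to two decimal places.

With constant inspiratory flow the resistive pressure is constant at PIP − Pplat = 29.1 − 16.8 = 12.3 cmH2O, so resistive work = 12.3 × 0.365 = 4.49 L·cmH2O.

4.49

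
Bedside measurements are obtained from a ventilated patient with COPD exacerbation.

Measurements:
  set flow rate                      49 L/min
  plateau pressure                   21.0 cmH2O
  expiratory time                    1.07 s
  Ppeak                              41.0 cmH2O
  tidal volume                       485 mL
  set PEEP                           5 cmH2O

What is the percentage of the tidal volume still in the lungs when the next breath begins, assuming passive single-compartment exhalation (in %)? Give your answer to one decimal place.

23.7

Flow: 49 L/min ÷ 60 = 0.8167 L/s.
R = (PIP − Pplat)/V̇ = (41.0 − 21.0) / 0.8167 = 20.0/0.8167 = 24.489 cmH2O·s/L.
C = Vt/(Pplat − PEEP) = 485.0 / (21.0 − 5) = 485.0/16.0 = 30.313 mL/cmH2O.
τ = R × C = 24.489 × 0.03031 L/cmH2O = 0.7423 s.
Fraction remaining at end-expiration = e^(−Te/τ) = e^(−1.07/0.7423) = 0.2366 → 23.66%.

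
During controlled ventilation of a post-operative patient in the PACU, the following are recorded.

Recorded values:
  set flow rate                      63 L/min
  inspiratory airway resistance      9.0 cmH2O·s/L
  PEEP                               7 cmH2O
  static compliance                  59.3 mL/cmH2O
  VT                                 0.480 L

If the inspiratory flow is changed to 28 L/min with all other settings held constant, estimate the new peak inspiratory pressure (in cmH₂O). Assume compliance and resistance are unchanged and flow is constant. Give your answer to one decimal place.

Flow: 63 L/min ÷ 60 = 1.05 L/s.
New flow: 28 L/min ÷ 60 = 0.4667 L/s.
PIP = Vt/C + R·V̇ + PEEP (constant-flow equation of motion).
Only the resistive term changes: ΔPIP = R × ΔV̇ = 9.0 × (0.4667 − 1.05) = 9.0 × -0.5833 = -5.25 cmH2O.
Original PIP = 480/59.3 + 9.0×1.05 + 7 = 24.544 cmH2O; new PIP = 24.544 + (-5.25) = 19.294 cmH2O.

19.3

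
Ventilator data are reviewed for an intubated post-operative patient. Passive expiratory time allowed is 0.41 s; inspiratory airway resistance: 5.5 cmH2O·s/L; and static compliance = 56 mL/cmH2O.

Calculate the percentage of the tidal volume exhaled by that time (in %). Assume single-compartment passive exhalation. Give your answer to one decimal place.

τ = R × C = 5.5 × 56 mL/cmH2O = 5.5 × 0.056 L/cmH2O = 0.308 s.
Passive exhalation: V(t)/V₀ = e^(−t/τ) = e^(−0.41/0.308) = 0.2642.
Fraction exhaled = 1 − 0.2642 = 0.7358 → 73.58%.

73.6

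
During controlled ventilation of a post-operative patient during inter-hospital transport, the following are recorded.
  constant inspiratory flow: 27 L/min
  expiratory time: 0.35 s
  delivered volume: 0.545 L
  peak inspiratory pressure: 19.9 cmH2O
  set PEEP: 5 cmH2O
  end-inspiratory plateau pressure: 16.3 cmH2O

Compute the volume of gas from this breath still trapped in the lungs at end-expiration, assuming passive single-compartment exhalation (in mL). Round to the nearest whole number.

Flow: 27 L/min ÷ 60 = 0.45 L/s.
R = (PIP − Pplat)/V̇ = (19.9 − 16.3) / 0.45 = 3.6/0.45 = 8.0 cmH2O·s/L.
C = Vt/(Pplat − PEEP) = 545.0 / (16.3 − 5) = 545.0/11.3 = 48.23 mL/cmH2O.
τ = R × C = 8.0 × 0.04823 L/cmH2O = 0.3858 s.
Fraction remaining = e^(−Te/τ) = e^(−0.35/0.3858) = 0.4037.
Trapped volume = 545.0 × 0.4037 = 220.02 mL.

220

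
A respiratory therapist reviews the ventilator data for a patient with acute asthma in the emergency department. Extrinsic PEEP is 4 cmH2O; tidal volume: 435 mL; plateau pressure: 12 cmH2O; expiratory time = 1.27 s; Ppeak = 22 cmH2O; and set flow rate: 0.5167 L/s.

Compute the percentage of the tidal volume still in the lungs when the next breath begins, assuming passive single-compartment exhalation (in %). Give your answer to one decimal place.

29.9

R = (PIP − Pplat)/V̇ = (22 − 12) / 0.5167 = 10.0/0.5167 = 19.354 cmH2O·s/L.
C = Vt/(Pplat − PEEP) = 435.0 / (12 − 4) = 435.0/8.0 = 54.375 mL/cmH2O.
τ = R × C = 19.354 × 0.05438 L/cmH2O = 1.052 s.
Fraction remaining at end-expiration = e^(−Te/τ) = e^(−1.27/1.052) = 0.299 → 29.9%.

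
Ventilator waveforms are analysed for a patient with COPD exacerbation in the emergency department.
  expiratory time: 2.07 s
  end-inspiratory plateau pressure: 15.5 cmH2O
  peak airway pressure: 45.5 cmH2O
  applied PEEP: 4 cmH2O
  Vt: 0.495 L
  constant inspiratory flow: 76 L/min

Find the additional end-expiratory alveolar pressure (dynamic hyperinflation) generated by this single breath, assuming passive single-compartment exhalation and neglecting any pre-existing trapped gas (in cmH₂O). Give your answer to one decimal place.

1.5

Flow: 76 L/min ÷ 60 = 1.2667 L/s.
R = (PIP − Pplat)/V̇ = (45.5 − 15.5) / 1.2667 = 30.0/1.2667 = 23.684 cmH2O·s/L.
C = Vt/(Pplat − PEEP) = 495.0 / (15.5 − 4) = 495.0/11.5 = 43.043 mL/cmH2O.
τ = R × C = 23.684 × 0.04304 L/cmH2O = 1.019 s.
Fraction remaining = e^(−Te/τ) = e^(−2.07/1.019) = 0.1312; trapped volume = 495.0 × 0.1312 = 64.944 mL.
Additional alveolar pressure from trapping ≈ V_trapped / C = 64.944 / 43.043 = 1.509 cmH2O.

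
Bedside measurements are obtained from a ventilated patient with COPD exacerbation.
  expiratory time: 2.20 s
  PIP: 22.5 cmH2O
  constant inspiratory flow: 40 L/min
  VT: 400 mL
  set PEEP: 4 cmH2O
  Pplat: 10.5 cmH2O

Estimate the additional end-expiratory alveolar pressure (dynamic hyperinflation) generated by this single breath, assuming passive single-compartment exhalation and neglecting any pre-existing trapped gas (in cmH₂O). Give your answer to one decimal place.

0.9

Flow: 40 L/min ÷ 60 = 0.6667 L/s.
R = (PIP − Pplat)/V̇ = (22.5 − 10.5) / 0.6667 = 12.0/0.6667 = 17.999 cmH2O·s/L.
C = Vt/(Pplat − PEEP) = 400.0 / (10.5 − 4) = 400.0/6.5 = 61.538 mL/cmH2O.
τ = R × C = 17.999 × 0.06154 L/cmH2O = 1.108 s.
Fraction remaining = e^(−Te/τ) = e^(−2.20/1.108) = 0.1373; trapped volume = 400.0 × 0.1373 = 54.92 mL.
Additional alveolar pressure from trapping ≈ V_trapped / C = 54.92 / 61.538 = 0.8925 cmH2O.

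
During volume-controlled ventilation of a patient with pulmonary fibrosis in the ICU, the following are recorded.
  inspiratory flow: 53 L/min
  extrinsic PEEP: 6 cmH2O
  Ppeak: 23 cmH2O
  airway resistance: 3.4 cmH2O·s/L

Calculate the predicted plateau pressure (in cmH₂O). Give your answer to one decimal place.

20.0

Flow: 53 L/min ÷ 60 = 0.8833 L/s.
Pplat = PIP − Raw × flow = 23 − 3.4 × 0.8833 = 23 − 3.003 = 19.997 cmH2O.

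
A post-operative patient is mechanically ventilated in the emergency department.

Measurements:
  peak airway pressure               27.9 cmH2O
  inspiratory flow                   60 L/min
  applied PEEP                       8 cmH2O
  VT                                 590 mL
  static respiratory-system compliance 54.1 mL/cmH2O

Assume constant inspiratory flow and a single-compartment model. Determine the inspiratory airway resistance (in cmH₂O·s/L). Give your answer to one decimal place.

9.0

Flow: 60 L/min ÷ 60 = 1 L/s.
Equation of motion (constant flow): PIP = Vt/C + R·V̇ + PEEP.
R·V̇ = PIP − Vt/C − PEEP = 27.9 − 590/54.1 − 8 = 27.9 − 10.906 − 8 = 8.994 cmH2O.
R = 8.994 / 1 = 8.994 cmH2O·s/L.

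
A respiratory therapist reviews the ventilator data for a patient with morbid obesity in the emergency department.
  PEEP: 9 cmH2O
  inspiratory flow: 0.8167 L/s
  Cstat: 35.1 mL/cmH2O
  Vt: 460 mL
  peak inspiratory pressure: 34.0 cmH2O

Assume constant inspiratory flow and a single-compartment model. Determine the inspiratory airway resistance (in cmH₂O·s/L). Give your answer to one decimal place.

14.6

Equation of motion (constant flow): PIP = Vt/C + R·V̇ + PEEP.
R·V̇ = PIP − Vt/C − PEEP = 34.0 − 460/35.1 − 9 = 34.0 − 13.105 − 9 = 11.895 cmH2O.
R = 11.895 / 0.8167 = 14.565 cmH2O·s/L.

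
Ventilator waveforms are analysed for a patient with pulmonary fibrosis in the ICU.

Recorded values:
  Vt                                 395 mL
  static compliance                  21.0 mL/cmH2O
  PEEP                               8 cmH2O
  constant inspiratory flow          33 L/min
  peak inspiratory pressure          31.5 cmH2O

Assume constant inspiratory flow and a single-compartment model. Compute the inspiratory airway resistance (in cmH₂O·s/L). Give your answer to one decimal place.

8.5

Flow: 33 L/min ÷ 60 = 0.55 L/s.
Equation of motion (constant flow): PIP = Vt/C + R·V̇ + PEEP.
R·V̇ = PIP − Vt/C − PEEP = 31.5 − 395/21.0 − 8 = 31.5 − 18.81 − 8 = 4.69 cmH2O.
R = 4.69 / 0.55 = 8.527 cmH2O·s/L.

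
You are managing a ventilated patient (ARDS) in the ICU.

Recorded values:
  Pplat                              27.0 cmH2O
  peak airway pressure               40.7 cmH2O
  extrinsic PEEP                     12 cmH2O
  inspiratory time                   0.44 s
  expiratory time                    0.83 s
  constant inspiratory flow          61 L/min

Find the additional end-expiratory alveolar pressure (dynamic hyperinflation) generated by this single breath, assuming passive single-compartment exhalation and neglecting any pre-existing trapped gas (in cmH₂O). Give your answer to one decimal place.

Flow: 61 L/min ÷ 60 = 1.0167 L/s.
Vt = flow × Ti = 1.0167 L/s × 0.44 s × 1000 mL/L = 447.35 mL.
R = (PIP − Pplat)/V̇ = (40.7 − 27.0) / 1.0167 = 13.7/1.0167 = 13.475 cmH2O·s/L.
C = Vt/(Pplat − PEEP) = 447.35 / (27.0 − 12) = 447.35/15.0 = 29.823 mL/cmH2O.
τ = R × C = 13.475 × 0.02982 L/cmH2O = 0.4018 s.
Fraction remaining = e^(−Te/τ) = e^(−0.83/0.4018) = 0.1267; trapped volume = 447.35 × 0.1267 = 56.679 mL.
Additional alveolar pressure from trapping ≈ V_trapped / C = 56.679 / 29.823 = 1.901 cmH2O.

1.9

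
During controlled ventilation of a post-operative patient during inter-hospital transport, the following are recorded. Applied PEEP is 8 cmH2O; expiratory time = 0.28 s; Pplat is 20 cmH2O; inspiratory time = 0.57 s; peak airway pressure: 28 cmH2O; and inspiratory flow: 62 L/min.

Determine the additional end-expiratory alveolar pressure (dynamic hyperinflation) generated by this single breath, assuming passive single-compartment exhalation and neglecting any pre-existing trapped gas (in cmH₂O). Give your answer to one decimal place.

5.7

Flow: 62 L/min ÷ 60 = 1.0333 L/s.
Vt = flow × Ti = 1.0333 L/s × 0.57 s × 1000 mL/L = 588.98 mL.
R = (PIP − Pplat)/V̇ = (28 − 20) / 1.0333 = 8.0/1.0333 = 7.742 cmH2O·s/L.
C = Vt/(Pplat − PEEP) = 588.98 / (20 − 8) = 588.98/12.0 = 49.082 mL/cmH2O.
τ = R × C = 7.742 × 0.04908 L/cmH2O = 0.38 s.
Fraction remaining = e^(−Te/τ) = e^(−0.28/0.38) = 0.4786; trapped volume = 588.98 × 0.4786 = 281.89 mL.
Additional alveolar pressure from trapping ≈ V_trapped / C = 281.89 / 49.082 = 5.743 cmH2O.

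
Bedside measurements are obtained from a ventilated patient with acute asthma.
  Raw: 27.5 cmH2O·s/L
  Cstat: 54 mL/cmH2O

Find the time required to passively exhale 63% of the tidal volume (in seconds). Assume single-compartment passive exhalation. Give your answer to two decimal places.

1.48

τ = R × C = 27.5 × 54 mL/cmH2O = 27.5 × 0.054 L/cmH2O = 1.485 s.
Exhaled fraction f = 1 − e^(−t/τ) → t = −τ·ln(1 − f) = −1.485·ln(0.37) = 1.476 s.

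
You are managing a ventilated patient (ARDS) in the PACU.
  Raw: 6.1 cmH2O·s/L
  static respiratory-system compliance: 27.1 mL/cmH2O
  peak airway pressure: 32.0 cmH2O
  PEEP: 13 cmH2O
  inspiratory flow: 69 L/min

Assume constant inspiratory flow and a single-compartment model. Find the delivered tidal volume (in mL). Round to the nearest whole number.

Flow: 69 L/min ÷ 60 = 1.15 L/s.
Equation of motion (constant flow): PIP = Vt/C + R·V̇ + PEEP.
Vt/C = PIP − R·V̇ − PEEP = 32.0 − 7.015 − 13 = 11.985 cmH2O.
Vt = C × 11.985 = 27.1 × 11.985 = 324.79 mL.

325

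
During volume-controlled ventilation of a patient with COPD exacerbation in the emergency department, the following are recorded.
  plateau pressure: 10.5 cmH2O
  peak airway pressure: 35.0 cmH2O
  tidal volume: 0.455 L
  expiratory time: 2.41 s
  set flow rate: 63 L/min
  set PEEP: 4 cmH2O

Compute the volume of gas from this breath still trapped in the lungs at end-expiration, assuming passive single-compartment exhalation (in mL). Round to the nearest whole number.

Flow: 63 L/min ÷ 60 = 1.05 L/s.
R = (PIP − Pplat)/V̇ = (35.0 − 10.5) / 1.05 = 24.5/1.05 = 23.333 cmH2O·s/L.
C = Vt/(Pplat − PEEP) = 455.0 / (10.5 − 4) = 455.0/6.5 = 70.0 mL/cmH2O.
τ = R × C = 23.333 × 0.07 L/cmH2O = 1.633 s.
Fraction remaining = e^(−Te/τ) = e^(−2.41/1.633) = 0.2286.
Trapped volume = 455.0 × 0.2286 = 104.01 mL.

104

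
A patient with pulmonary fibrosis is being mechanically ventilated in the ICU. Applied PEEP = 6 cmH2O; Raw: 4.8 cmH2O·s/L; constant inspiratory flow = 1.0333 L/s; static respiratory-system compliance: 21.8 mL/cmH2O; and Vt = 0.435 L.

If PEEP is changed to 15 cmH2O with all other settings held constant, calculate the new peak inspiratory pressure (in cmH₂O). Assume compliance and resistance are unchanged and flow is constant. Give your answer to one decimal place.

39.9

PIP = Vt/C + R·V̇ + PEEP (constant-flow equation of motion).
Only the baseline term changes: ΔPIP = ΔPEEP = 15 − 6 = 9.0 cmH2O.
Original PIP = 435/21.8 + 4.8×1.0333 + 6 = 30.914 cmH2O; new PIP = 30.914 + (9.0) = 39.914 cmH2O.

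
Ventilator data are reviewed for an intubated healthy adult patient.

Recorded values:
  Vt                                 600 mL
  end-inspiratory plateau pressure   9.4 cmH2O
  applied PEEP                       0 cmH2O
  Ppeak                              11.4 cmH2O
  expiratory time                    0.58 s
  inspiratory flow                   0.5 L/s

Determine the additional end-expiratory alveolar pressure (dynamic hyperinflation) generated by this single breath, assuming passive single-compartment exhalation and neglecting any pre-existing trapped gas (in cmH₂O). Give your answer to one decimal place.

1.0

R = (PIP − Pplat)/V̇ = (11.4 − 9.4) / 0.5 = 2.0/0.5 = 4.0 cmH2O·s/L.
C = Vt/(Pplat − PEEP) = 600.0 / (9.4 − 0) = 600.0/9.4 = 63.83 mL/cmH2O.
τ = R × C = 4.0 × 0.06383 L/cmH2O = 0.2553 s.
Fraction remaining = e^(−Te/τ) = e^(−0.58/0.2553) = 0.1031; trapped volume = 600.0 × 0.1031 = 61.86 mL.
Additional alveolar pressure from trapping ≈ V_trapped / C = 61.86 / 63.83 = 0.9691 cmH2O.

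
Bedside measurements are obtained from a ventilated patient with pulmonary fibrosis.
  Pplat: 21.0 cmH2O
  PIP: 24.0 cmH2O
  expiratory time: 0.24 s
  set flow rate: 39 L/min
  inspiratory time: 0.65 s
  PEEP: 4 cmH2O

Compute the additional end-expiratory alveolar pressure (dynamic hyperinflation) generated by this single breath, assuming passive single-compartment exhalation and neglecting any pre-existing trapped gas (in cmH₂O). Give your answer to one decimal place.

Flow: 39 L/min ÷ 60 = 0.65 L/s.
Vt = flow × Ti = 0.65 L/s × 0.65 s × 1000 mL/L = 422.5 mL.
R = (PIP − Pplat)/V̇ = (24.0 − 21.0) / 0.65 = 3.0/0.65 = 4.615 cmH2O·s/L.
C = Vt/(Pplat − PEEP) = 422.5 / (21.0 − 4) = 422.5/17.0 = 24.853 mL/cmH2O.
τ = R × C = 4.615 × 0.02485 L/cmH2O = 0.1147 s.
Fraction remaining = e^(−Te/τ) = e^(−0.24/0.1147) = 0.1234; trapped volume = 422.5 × 0.1234 = 52.137 mL.
Additional alveolar pressure from trapping ≈ V_trapped / C = 52.137 / 24.853 = 2.098 cmH2O.

2.1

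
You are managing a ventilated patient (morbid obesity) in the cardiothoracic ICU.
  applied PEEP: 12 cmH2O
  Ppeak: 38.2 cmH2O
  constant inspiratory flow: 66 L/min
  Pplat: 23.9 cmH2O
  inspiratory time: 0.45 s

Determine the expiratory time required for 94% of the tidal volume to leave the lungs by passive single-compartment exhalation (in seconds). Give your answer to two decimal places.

Flow: 66 L/min ÷ 60 = 1.1 L/s.
Vt = flow × Ti = 1.1 L/s × 0.45 s × 1000 mL/L = 495.0 mL.
R = (PIP − Pplat)/V̇ = (38.2 − 23.9) / 1.1 = 14.3/1.1 = 13.0 cmH2O·s/L.
C = Vt/(Pplat − PEEP) = 495.0 / (23.9 − 12) = 495.0/11.9 = 41.597 mL/cmH2O.
τ = R × C = 13.0 × 0.0416 L/cmH2O = 0.5408 s.
t = −τ·ln(1 − 0.94) = −0.5408·ln(0.06) = 1.521 s.

1.52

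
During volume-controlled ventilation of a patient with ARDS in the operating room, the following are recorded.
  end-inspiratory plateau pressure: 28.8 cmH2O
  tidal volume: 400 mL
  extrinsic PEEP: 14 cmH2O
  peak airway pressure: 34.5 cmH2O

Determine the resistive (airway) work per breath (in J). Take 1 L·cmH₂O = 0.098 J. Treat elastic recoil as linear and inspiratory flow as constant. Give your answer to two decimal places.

With constant inspiratory flow the resistive pressure is constant at PIP − Pplat = 34.5 − 28.8 = 5.7 cmH2O, so resistive work = 5.7 × 0.400 = 2.28 L·cmH2O.
× 0.098 J/(L·cmH2O) → 0.2234 J.

0.22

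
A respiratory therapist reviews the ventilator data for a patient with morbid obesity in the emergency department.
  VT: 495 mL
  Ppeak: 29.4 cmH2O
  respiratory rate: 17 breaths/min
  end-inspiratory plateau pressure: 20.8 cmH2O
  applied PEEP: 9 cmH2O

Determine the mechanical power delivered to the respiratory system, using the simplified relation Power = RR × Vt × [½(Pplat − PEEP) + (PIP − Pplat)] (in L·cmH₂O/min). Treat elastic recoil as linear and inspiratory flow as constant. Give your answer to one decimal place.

Per-breath work = Vt × [½(Pplat−PEEP) + (PIP−Pplat)] = 0.495 × [0.5×11.8 + 8.6] = 0.495 × 14.5 = 7.178 L·cmH2O.
Power = 17 × 7.178 = 122.03 L·cmH2O/min.

122.0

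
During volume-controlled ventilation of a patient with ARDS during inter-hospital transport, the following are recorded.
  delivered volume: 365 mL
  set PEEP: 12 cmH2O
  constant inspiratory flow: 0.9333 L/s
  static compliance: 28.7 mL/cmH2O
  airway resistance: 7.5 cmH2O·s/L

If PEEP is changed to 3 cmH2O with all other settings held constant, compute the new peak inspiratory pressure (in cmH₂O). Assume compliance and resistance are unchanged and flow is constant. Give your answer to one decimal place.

22.7

PIP = Vt/C + R·V̇ + PEEP (constant-flow equation of motion).
Only the baseline term changes: ΔPIP = ΔPEEP = 3 − 12 = -9.0 cmH2O.
Original PIP = 365/28.7 + 7.5×0.9333 + 12 = 31.718 cmH2O; new PIP = 31.718 + (-9.0) = 22.718 cmH2O.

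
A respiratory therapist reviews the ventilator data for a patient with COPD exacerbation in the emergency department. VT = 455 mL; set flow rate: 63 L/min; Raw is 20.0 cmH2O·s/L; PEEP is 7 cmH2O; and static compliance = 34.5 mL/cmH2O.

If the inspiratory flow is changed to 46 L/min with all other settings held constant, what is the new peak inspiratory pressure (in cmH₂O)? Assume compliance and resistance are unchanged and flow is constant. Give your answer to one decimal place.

Flow: 63 L/min ÷ 60 = 1.05 L/s.
New flow: 46 L/min ÷ 60 = 0.7667 L/s.
PIP = Vt/C + R·V̇ + PEEP (constant-flow equation of motion).
Only the resistive term changes: ΔPIP = R × ΔV̇ = 20.0 × (0.7667 − 1.05) = 20.0 × -0.2833 = -5.666 cmH2O.
Original PIP = 455/34.5 + 20.0×1.05 + 7 = 41.188 cmH2O; new PIP = 41.188 + (-5.666) = 35.522 cmH2O.

35.5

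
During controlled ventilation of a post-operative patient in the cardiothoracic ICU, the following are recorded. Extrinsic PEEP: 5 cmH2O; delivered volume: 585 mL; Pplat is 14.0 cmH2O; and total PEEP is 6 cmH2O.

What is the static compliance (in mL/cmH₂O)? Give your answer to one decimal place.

End-expiratory occlusion gives total PEEP = 6 cmH2O (intrinsic PEEP = 6 − 5 = 1). Use total PEEP for the elastic gradient.
Cstat = Vt / (Pplat − PEEPtotal) = 585 / (14.0 − 6) = 585 / 8.0 = 73.125 mL/cmH2O.

73.1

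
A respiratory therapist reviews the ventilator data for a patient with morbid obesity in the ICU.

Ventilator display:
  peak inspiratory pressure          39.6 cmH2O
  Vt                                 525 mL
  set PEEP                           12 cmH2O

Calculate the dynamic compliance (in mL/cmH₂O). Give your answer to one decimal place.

19.0

Dynamic compliance = Vt / (PIP − PEEP) = 525 / (39.6 − 12) = 525 / 27.6 = 19.022 mL/cmH2O.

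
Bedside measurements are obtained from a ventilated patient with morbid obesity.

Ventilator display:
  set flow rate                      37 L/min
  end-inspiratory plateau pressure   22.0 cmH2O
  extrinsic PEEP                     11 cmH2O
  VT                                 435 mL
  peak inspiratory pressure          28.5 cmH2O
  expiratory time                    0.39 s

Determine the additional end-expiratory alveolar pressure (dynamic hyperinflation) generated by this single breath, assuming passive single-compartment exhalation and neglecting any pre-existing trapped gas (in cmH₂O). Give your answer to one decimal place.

Flow: 37 L/min ÷ 60 = 0.6167 L/s.
R = (PIP − Pplat)/V̇ = (28.5 − 22.0) / 0.6167 = 6.5/0.6167 = 10.54 cmH2O·s/L.
C = Vt/(Pplat − PEEP) = 435.0 / (22.0 − 11) = 435.0/11.0 = 39.545 mL/cmH2O.
τ = R × C = 10.54 × 0.03955 L/cmH2O = 0.4169 s.
Fraction remaining = e^(−Te/τ) = e^(−0.39/0.4169) = 0.3924; trapped volume = 435.0 × 0.3924 = 170.69 mL.
Additional alveolar pressure from trapping ≈ V_trapped / C = 170.69 / 39.545 = 4.316 cmH2O.

4.3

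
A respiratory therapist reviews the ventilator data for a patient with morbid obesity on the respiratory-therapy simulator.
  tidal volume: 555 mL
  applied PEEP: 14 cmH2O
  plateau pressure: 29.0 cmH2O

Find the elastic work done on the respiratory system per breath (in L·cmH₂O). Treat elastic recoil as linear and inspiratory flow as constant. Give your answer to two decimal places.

4.16

Elastic work ≈ ½ × (Pplat − PEEP) × Vt = 0.5 × (29.0 − 14) × 0.555 L = 0.5 × 15.0 × 0.555 = 4.163 L·cmH2O.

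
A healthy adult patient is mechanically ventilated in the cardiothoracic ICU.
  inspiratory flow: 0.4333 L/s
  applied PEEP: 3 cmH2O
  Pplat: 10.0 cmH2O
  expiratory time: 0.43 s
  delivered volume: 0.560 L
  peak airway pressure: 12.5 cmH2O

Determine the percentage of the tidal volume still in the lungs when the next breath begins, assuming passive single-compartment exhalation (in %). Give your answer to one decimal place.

39.4

R = (PIP − Pplat)/V̇ = (12.5 − 10.0) / 0.4333 = 2.5/0.4333 = 5.77 cmH2O·s/L.
C = Vt/(Pplat − PEEP) = 560.0 / (10.0 − 3) = 560.0/7.0 = 80.0 mL/cmH2O.
τ = R × C = 5.77 × 0.08 L/cmH2O = 0.4616 s.
Fraction remaining at end-expiration = e^(−Te/τ) = e^(−0.43/0.4616) = 0.3939 → 39.39%.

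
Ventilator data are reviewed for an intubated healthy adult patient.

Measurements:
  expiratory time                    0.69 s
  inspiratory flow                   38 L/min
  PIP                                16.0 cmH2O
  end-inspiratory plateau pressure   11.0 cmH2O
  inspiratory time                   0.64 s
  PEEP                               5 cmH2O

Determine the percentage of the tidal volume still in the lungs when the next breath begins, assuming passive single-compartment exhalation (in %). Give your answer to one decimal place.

Flow: 38 L/min ÷ 60 = 0.6333 L/s.
Vt = flow × Ti = 0.6333 L/s × 0.64 s × 1000 mL/L = 405.31 mL.
R = (PIP − Pplat)/V̇ = (16.0 − 11.0) / 0.6333 = 5.0/0.6333 = 7.895 cmH2O·s/L.
C = Vt/(Pplat − PEEP) = 405.31 / (11.0 − 5) = 405.31/6.0 = 67.552 mL/cmH2O.
τ = R × C = 7.895 × 0.06755 L/cmH2O = 0.5333 s.
Fraction remaining at end-expiration = e^(−Te/τ) = e^(−0.69/0.5333) = 0.2742 → 27.42%.

27.4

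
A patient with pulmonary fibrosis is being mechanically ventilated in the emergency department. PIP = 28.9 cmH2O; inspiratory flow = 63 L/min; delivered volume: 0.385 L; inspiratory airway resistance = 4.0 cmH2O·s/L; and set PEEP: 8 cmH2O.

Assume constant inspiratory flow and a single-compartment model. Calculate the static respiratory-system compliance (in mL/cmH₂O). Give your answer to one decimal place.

Flow: 63 L/min ÷ 60 = 1.05 L/s.
Equation of motion (constant flow): PIP = Vt/C + R·V̇ + PEEP.
Vt/C = PIP − R·V̇ − PEEP = 28.9 − 4.0×1.05 − 8 = 28.9 − 4.2 − 8 = 16.7 cmH2O.
C = Vt / 16.7 = 385 / 16.7 = 23.054 mL/cmH2O.

23.1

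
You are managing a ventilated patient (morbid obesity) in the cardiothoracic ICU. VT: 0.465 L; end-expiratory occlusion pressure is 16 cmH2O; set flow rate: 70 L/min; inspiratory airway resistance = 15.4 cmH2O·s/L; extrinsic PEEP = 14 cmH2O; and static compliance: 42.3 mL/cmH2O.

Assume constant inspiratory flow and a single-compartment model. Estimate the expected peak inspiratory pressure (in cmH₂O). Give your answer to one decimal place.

45.0

Flow: 70 L/min ÷ 60 = 1.1667 L/s.
Total PEEP = 16 cmH2O (set 14 + intrinsic 2); this is the baseline alveolar pressure.
Equation of motion (constant flow): PIP = Vt/C + R·V̇ + PEEP.
PIP = 465/42.3 + 15.4×1.1667 + 16 = 10.993 + 17.967 + 16 = 44.96 cmH2O.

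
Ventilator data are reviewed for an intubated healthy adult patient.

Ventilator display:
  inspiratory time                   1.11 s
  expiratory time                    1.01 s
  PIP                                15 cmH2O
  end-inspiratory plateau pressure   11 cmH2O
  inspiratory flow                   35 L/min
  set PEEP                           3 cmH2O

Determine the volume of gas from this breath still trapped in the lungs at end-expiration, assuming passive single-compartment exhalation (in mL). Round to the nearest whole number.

Flow: 35 L/min ÷ 60 = 0.5833 L/s.
Vt = flow × Ti = 0.5833 L/s × 1.11 s × 1000 mL/L = 647.46 mL.
R = (PIP − Pplat)/V̇ = (15 − 11) / 0.5833 = 4.0/0.5833 = 6.858 cmH2O·s/L.
C = Vt/(Pplat − PEEP) = 647.46 / (11 − 3) = 647.46/8.0 = 80.933 mL/cmH2O.
τ = R × C = 6.858 × 0.08093 L/cmH2O = 0.555 s.
Fraction remaining = e^(−Te/τ) = e^(−1.01/0.555) = 0.1621.
Trapped volume = 647.46 × 0.1621 = 104.95 mL.

105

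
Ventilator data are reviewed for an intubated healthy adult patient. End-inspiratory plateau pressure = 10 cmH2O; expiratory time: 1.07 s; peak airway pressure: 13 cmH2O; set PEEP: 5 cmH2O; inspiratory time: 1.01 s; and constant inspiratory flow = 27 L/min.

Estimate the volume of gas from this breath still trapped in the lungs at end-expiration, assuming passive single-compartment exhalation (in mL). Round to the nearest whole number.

78

Flow: 27 L/min ÷ 60 = 0.45 L/s.
Vt = flow × Ti = 0.45 L/s × 1.01 s × 1000 mL/L = 454.5 mL.
R = (PIP − Pplat)/V̇ = (13 − 10) / 0.45 = 3.0/0.45 = 6.667 cmH2O·s/L.
C = Vt/(Pplat − PEEP) = 454.5 / (10 − 5) = 454.5/5.0 = 90.9 mL/cmH2O.
τ = R × C = 6.667 × 0.0909 L/cmH2O = 0.606 s.
Fraction remaining = e^(−Te/τ) = e^(−1.07/0.606) = 0.1711.
Trapped volume = 454.5 × 0.1711 = 77.765 mL.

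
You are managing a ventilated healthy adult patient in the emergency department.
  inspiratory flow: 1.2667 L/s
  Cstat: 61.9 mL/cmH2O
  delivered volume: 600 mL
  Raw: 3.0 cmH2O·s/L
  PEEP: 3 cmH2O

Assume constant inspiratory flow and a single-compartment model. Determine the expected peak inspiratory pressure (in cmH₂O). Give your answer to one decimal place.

16.5

Equation of motion (constant flow): PIP = Vt/C + R·V̇ + PEEP.
PIP = 600/61.9 + 3.0×1.2667 + 3 = 9.693 + 3.8 + 3 = 16.493 cmH2O.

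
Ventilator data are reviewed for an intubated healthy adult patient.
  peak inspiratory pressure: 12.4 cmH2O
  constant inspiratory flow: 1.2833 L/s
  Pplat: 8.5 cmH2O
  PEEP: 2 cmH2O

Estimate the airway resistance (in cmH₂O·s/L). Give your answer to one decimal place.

Raw = (PIP − Pplat) / flow = (12.4 − 8.5) / 1.2833 = 3.9 / 1.2833 = 3.039 cmH2O·s/L.

3.0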